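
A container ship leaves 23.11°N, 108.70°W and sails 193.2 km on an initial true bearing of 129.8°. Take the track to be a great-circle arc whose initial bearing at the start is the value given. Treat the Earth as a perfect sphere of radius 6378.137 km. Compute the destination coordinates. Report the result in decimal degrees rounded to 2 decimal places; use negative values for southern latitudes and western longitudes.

δ = 193.2/6378.137 = 0.030291 rad (1.7355°).
Converting: φ₁ = 0.403346 rad, θ = 2.265437 rad.
Applying the spherical law of cosines for sides, sin φ₂ = sin φ₁ cos δ + cos φ₁ sin δ cos θ = 0.374487, so φ₂ = 21.99°.
Then Δλ = atan2(0.021401, 0.852556) = 0.025097 rad, from sin θ sin δ cos φ₁ over cos δ − sin φ₁ sin φ₂.
Hence λ₂ = -108.70° + 1.44° = -107.26°.

latitude 21.99°, longitude -107.26°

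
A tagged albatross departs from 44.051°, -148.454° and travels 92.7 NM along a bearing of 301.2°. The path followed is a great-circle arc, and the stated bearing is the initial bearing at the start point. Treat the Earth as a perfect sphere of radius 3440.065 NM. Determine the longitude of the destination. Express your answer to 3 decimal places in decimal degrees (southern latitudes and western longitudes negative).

longitude -150.316°

The arc subtends δ = 92.7/3440.065 = 0.026947 rad at the centre.
Start latitude φ₁ = 0.768835 rad; initial bearing θ = 5.256932 rad.
sin φ₂ = sin φ₁ cos δ + cos φ₁ sin δ cos θ = (0.695298)(0.999637) + (0.718721)(0.026944)(0.518027) = 0.705078
φ₂ = asin(0.705078) = 0.782533 rad = 44.836°.
Δλ = atan2( sin θ sin δ cos φ₁ , cos δ − sin φ₁ sin φ₂ ) = atan2(-0.016564, 0.509398) = -0.032506 rad = -1.862°.
λ₂ = λ₁ + Δλ = -150.316°.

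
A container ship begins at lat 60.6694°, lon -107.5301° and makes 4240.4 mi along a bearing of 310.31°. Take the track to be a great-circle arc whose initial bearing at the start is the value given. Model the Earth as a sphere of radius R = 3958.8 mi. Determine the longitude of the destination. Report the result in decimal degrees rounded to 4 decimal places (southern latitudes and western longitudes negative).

longitude 141.2160°

Angular distance δ = d/R = 4240.4 / 3958.8 = 1.071133 rad.
With φ₁ = 60.6694° = 1.058881 rad and θ = 310.31° = 5.415931 rad:
Destination latitude: φ₂ = arcsin( sin φ₁ cos δ + cos φ₁ sin δ cos θ ) = arcsin(0.695861) = 44.0959°.
Then Δλ = atan2(-0.327869, -0.127527) = -1.941747 rad, from sin θ sin δ cos φ₁ over cos δ − sin φ₁ sin φ₂.
λ₂ = -107.5301° + -111.2539° = -218.7840°, normalized to (−180°, 180°] → 141.2160°.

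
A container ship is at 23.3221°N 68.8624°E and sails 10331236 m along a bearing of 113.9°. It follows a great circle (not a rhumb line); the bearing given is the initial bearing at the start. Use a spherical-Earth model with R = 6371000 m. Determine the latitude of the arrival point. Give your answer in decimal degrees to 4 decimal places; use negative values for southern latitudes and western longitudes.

latitude -23.0581°

The arc subtends δ = 10331236/6371000 = 1.621604 rad at the centre.
Start latitude φ₁ = 0.407047 rad; initial bearing θ = 1.987930 rad.
Destination latitude: φ₂ = arcsin( sin φ₁ cos δ + cos φ₁ sin δ cos θ ) = arcsin(-0.391665) = -23.0581°.
For the longitude increment, Δλ = atan2( sin θ sin δ cos φ₁, cos δ − sin φ₁ sin φ₂ ) = atan2(0.838470, 0.104275) = 82.9109°.
λ₂ = λ₁ + Δλ = 151.7733°.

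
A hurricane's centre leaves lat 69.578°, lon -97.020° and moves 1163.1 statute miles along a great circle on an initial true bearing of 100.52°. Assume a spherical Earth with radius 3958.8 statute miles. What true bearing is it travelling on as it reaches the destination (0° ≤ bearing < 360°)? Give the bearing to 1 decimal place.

final bearing 134.1°

Central angle δ = d/R = 0.293801 rad.
With φ₁ = 69.578° = 1.214365 rad and θ = 100.52° = 1.754405 rad:
Applying the spherical law of cosines for sides, sin φ₂ = sin φ₁ cos δ + cos φ₁ sin δ cos θ = 0.878542, so φ₂ = 61.467°.
Then Δλ = atan2(0.099350, 0.133826) = 0.638606 rad, from sin θ sin δ cos φ₁ over cos δ − sin φ₁ sin φ₂.
λ₂ = λ₁ + Δλ = -60.431°.
The forward bearing on arrival equals the back-azimuth from the destination plus 180°.
Back-azimuth from P₂ (61.5°, -60.4°) to P₁ (69.6°, -97.0°), with Δλ' = λ₁ − λ₂ = -36.6°: atan2( sin Δλ' cos φ₁ , cos φ₂ sin φ₁ − sin φ₂ cos φ₁ cos Δλ' ) = 314.1°.
Final bearing = (314.1° + 180°) mod 360° = 134.1°.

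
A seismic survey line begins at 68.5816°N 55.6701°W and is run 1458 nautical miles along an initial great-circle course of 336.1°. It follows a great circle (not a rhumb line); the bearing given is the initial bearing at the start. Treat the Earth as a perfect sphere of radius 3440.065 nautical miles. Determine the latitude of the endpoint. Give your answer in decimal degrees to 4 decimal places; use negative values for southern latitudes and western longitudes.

latitude 80.3577°

Central angle δ = d/R = 0.423829 rad.
With φ₁ = 68.5816° = 1.196975 rad and θ = 336.1° = 5.866052 rad:
Applying the spherical law of cosines for sides, sin φ₂ = sin φ₁ cos δ + cos φ₁ sin δ cos θ = 0.985873, so φ₂ = 80.3577°.
For the longitude increment, Δλ = atan2( sin θ sin δ cos φ₁, cos δ − sin φ₁ sin φ₂ ) = atan2(-0.060844, -0.006266) = -95.8798°.
Hence λ₂ = -55.6701° + -95.8798° = -151.5499°.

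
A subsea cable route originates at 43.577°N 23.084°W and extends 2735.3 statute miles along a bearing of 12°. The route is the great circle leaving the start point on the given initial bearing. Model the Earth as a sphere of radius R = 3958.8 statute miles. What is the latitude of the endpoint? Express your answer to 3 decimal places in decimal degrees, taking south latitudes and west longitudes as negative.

Central angle δ = d/R = 0.690942 rad.
Start latitude φ₁ = 0.760562 rad; initial bearing θ = 0.209440 rad.
sin φ₂ = sin φ₁ cos δ + cos φ₁ sin δ cos θ = (0.689329)(0.770646) + (0.724449)(0.637263)(0.978148) = 0.982805
φ₂ = asin(0.982805) = 1.385082 rad = 79.359°.
For the longitude increment, Δλ = atan2( sin θ sin δ cos φ₁, cos δ − sin φ₁ sin φ₂ ) = atan2(0.095985, 0.093171) = 45.853°.
λ₂ = -23.084° + 45.853° = 22.769°.

latitude 79.359°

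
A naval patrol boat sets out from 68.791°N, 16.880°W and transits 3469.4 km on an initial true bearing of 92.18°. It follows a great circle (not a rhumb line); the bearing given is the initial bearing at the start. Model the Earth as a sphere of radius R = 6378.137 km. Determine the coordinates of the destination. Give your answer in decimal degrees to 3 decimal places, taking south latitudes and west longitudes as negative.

latitude 52.241°, longitude 40.742°

The arc subtends δ = 3469.4/6378.137 = 0.543952 rad at the centre.
Converting: φ₁ = 1.200629 rad, θ = 1.608845 rad.
Applying the spherical law of cosines for sides, sin φ₂ = sin φ₁ cos δ + cos φ₁ sin δ cos θ = 0.790591, so φ₂ = 52.241°.
Δλ = atan2( sin θ sin δ cos φ₁ , cos δ − sin φ₁ sin φ₂ ) = atan2(0.187089, 0.118628) = 1.005699 rad = 57.622°.
λ₂ = -16.880° + 57.622° = 40.742°.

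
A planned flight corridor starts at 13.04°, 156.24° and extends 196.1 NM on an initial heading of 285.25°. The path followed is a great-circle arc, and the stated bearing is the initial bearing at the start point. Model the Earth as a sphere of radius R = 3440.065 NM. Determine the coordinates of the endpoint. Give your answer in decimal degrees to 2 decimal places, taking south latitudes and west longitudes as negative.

Angular distance δ = d/R = 196.1 / 3440.065 = 0.057005 rad.
Converting: φ₁ = 0.227591 rad, θ = 4.978552 rad.
Destination latitude: φ₂ = arcsin( sin φ₁ cos δ + cos φ₁ sin δ cos θ ) = arcsin(0.239864) = 13.88°.
Then Δλ = atan2(-0.053550, 0.944255) = -0.056651 rad, from sin θ sin δ cos φ₁ over cos δ − sin φ₁ sin φ₂.
λ₂ = 156.24° + -3.25° = 152.99°.

latitude 13.88°, longitude 152.99°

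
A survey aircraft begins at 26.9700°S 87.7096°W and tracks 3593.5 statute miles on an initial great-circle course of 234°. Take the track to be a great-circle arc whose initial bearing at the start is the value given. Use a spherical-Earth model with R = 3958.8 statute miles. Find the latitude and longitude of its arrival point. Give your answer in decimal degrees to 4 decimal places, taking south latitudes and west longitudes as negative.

latitude -43.7902°, longitude -149.7450°

δ = 3593.5/3958.8 = 0.907725 rad (52.0088°).
Converting: φ₁ = -0.470715 rad, θ = 4.084070 rad.
Destination latitude: φ₂ = arcsin( sin φ₁ cos δ + cos φ₁ sin δ cos θ ) = arcsin(-0.692019) = -43.7902°.
Δλ = atan2( sin θ sin δ cos φ₁ , cos δ − sin φ₁ sin φ₂ ) = atan2(-0.568249, 0.301693) = -1.082722 rad = -62.0354°.
λ₂ = -87.7096° + -62.0354° = -149.7450°.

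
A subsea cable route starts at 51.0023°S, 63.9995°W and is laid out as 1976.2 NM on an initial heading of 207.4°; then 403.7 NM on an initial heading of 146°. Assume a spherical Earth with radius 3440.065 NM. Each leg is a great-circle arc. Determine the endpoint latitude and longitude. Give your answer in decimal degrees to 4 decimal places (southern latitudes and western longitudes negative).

latitude -77.9336°, longitude -104.2295°

Apply the spherical direct solution leg by leg, carrying full precision between legs.
Leg 1: from (-51.0023°, -63.9995°), δ = 1976.2/3440.065 = 0.574466 rad, θ = 207.4° → φ = -72.9419°, λ = -122.4815°.
Leg 2: from (-72.9419°, -122.4815°), δ = 403.7/3440.065 = 0.117352 rad, θ = 146° → φ = -77.9336°, λ = -104.2295°.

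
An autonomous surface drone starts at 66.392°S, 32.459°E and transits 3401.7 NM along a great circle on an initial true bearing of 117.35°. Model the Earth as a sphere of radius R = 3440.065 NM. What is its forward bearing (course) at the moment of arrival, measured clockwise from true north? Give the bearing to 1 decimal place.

final bearing 28.2°

Angular distance δ = d/R = 3401.7 / 3440.065 = 0.988848 rad.
Converting: φ₁ = -1.158759 rad, θ = 2.048144 rad.
Applying the spherical law of cosines for sides, sin φ₂ = sin φ₁ cos δ + cos φ₁ sin δ cos θ = -0.657354, so φ₂ = -41.098°.
For the longitude increment, Δλ = atan2( sin θ sin δ cos φ₁, cos δ − sin φ₁ sin φ₂ ) = atan2(0.297158, -0.052685) = 100.054°.
Hence λ₂ = 32.459° + 100.054° = 132.513°.
The forward bearing on arrival equals the back-azimuth from the destination plus 180°.
Back-azimuth from P₂ (-41.1°, 132.5°) to P₁ (-66.4°, 32.5°), with Δλ' = λ₁ − λ₂ = -100.1°: atan2( sin Δλ' cos φ₁ , cos φ₂ sin φ₁ − sin φ₂ cos φ₁ cos Δλ' ) = 208.2°.
Final bearing = (208.2° + 180°) mod 360° = 28.2°.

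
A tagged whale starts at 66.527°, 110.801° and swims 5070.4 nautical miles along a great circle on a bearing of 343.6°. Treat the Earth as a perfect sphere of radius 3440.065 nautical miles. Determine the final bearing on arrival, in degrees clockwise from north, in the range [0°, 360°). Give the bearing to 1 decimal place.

δ = 5070.4/3440.065 = 1.473926 rad (84.4497°).
Start latitude φ₁ = 1.161115 rad; initial bearing θ = 5.996951 rad.
Destination latitude: φ₂ = arcsin( sin φ₁ cos δ + cos φ₁ sin δ cos θ ) = arcsin(0.469035) = 27.972°.
Δλ = atan2( sin θ sin δ cos φ₁ , cos δ − sin φ₁ sin φ₂ ) = atan2(-0.111934, -0.333502) = -2.817774 rad = -161.447°.
λ₂ = 110.801° + -161.447° = -50.646°.
The forward bearing on arrival equals the back-azimuth from the destination plus 180°.
Back-azimuth from P₂ (28.0°, -50.6°) to P₁ (66.5°, 110.8°), with Δλ' = λ₁ − λ₂ = 161.4°: atan2( sin Δλ' cos φ₁ , cos φ₂ sin φ₁ − sin φ₂ cos φ₁ cos Δλ' ) = 7.3°.
Final bearing = (7.3° + 180°) mod 360° = 187.3°.

final bearing 187.3°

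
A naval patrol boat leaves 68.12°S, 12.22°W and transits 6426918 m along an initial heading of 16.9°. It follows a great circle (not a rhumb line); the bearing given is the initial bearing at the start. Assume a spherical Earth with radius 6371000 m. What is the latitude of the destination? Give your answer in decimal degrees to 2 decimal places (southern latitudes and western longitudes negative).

Central angle δ = d/R = 1.008777 rad.
Converting: φ₁ = -1.188918 rad, θ = 0.294961 rad.
Applying the spherical law of cosines for sides, sin φ₂ = sin φ₁ cos δ + cos φ₁ sin δ cos θ = -0.192787, so φ₂ = -11.12°.
For the longitude increment, Δλ = atan2( sin θ sin δ cos φ₁, cos δ − sin φ₁ sin φ₂ ) = atan2(0.091670, 0.353996) = 14.52°.
λ₂ = -12.22° + 14.52° = 2.30°.

latitude -11.12°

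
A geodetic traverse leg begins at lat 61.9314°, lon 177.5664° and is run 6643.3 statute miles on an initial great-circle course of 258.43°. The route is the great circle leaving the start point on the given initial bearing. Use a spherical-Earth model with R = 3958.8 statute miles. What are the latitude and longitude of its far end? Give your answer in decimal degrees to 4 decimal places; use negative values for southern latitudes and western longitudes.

The arc subtends δ = 6643.3/3958.8 = 1.678110 rad at the centre.
Start latitude φ₁ = 1.080907 rad; initial bearing θ = 4.510454 rad.
Applying the spherical law of cosines for sides, sin φ₂ = sin φ₁ cos δ + cos φ₁ sin δ cos θ = -0.188339, so φ₂ = -10.8558°.
For the longitude increment, Δλ = atan2( sin θ sin δ cos φ₁, cos δ − sin φ₁ sin φ₂ ) = atan2(-0.458316, 0.059080) = -82.6547°.
Hence λ₂ = 177.5664° + -82.6547° = 94.9117°.

latitude -10.8558°, longitude 94.9117°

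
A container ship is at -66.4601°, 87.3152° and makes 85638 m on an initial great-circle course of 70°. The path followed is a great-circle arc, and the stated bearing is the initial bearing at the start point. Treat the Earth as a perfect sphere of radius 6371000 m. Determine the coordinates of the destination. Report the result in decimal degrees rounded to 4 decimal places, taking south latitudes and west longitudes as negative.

latitude -66.1863°, longitude 89.1079°

Angular distance δ = d/R = 85638 / 6371000 = 0.013442 rad.
Converting: φ₁ = -1.159948 rad, θ = 1.221730 rad.
Applying the spherical law of cosines for sides, sin φ₂ = sin φ₁ cos δ + cos φ₁ sin δ cos θ = -0.914863, so φ₂ = -66.1863°.
Then Δλ = atan2(0.005045, 0.161179) = 0.031288 rad, from sin θ sin δ cos φ₁ over cos δ − sin φ₁ sin φ₂.
Hence λ₂ = 87.3152° + 1.7927° = 89.1079°.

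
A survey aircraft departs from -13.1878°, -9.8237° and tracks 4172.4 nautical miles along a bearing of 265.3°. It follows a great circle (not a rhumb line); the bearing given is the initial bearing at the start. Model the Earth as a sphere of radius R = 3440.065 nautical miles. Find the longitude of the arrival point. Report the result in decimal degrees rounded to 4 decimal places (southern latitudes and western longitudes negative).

Central angle δ = d/R = 1.212884 rad.
With φ₁ = -13.1878° = -0.230171 rad and θ = 265.3° = 4.630359 rad:
sin φ₂ = sin φ₁ cos δ + cos φ₁ sin δ cos θ = (-0.228144)(0.350320) + (0.973628)(0.936630)(-0.081939) = -0.154645
φ₂ = asin(-0.154645) = -0.155268 rad = -8.8962°.
For the longitude increment, Δλ = atan2( sin θ sin δ cos φ₁, cos δ − sin φ₁ sin φ₂ ) = atan2(-0.908862, 0.315038) = -70.8822°.
λ₂ = -9.8237° + -70.8822° = -80.7059°.

longitude -80.7059°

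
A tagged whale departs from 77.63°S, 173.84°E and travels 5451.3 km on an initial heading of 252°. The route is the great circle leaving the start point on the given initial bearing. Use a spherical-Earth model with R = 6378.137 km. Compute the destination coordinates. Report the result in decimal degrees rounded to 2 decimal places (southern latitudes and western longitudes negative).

latitude -43.72°, longitude 76.92°

Central angle δ = d/R = 0.854685 rad.
With φ₁ = -77.63° = -1.354899 rad and θ = 252° = 4.398230 rad:
Applying the spherical law of cosines for sides, sin φ₂ = sin φ₁ cos δ + cos φ₁ sin δ cos θ = -0.691154, so φ₂ = -43.72°.
For the longitude increment, Δλ = atan2( sin θ sin δ cos φ₁, cos δ − sin φ₁ sin φ₂ ) = atan2(-0.153693, -0.018653) = -96.92°.
λ₂ = 173.84° + -96.92° = 76.92°.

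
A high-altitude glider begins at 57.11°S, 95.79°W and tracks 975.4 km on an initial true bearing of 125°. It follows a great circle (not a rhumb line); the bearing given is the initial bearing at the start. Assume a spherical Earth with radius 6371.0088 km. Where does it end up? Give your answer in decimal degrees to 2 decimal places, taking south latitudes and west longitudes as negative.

The arc subtends δ = 975.4/6371.0088 = 0.153100 rad at the centre.
Converting: φ₁ = -0.996758 rad, θ = 2.181662 rad.
Destination latitude: φ₂ = arcsin( sin φ₁ cos δ + cos φ₁ sin δ cos θ ) = arcsin(-0.877392) = -61.33°.
For the longitude increment, Δλ = atan2( sin θ sin δ cos φ₁, cos δ − sin φ₁ sin φ₂ ) = atan2(0.067836, 0.251544) = 15.09°.
Hence λ₂ = -95.79° + 15.09° = -80.70°.

latitude -61.33°, longitude -80.70°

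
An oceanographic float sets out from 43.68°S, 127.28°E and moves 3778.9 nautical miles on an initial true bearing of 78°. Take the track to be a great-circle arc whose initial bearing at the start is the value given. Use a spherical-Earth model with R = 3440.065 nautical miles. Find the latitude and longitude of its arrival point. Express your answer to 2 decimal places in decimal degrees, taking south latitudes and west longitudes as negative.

latitude -10.39°, longitude -170.40°

δ = 3778.9/3440.065 = 1.098497 rad (62.9392°).
Start latitude φ₁ = -0.762360 rad; initial bearing θ = 1.361357 rad.
Applying the spherical law of cosines for sides, sin φ₂ = sin φ₁ cos δ + cos φ₁ sin δ cos θ = -0.180290, so φ₂ = -10.39°.
Δλ = atan2( sin θ sin δ cos φ₁ , cos δ − sin φ₁ sin φ₂ ) = atan2(0.629961, 0.330422) = 1.087732 rad = 62.32°.
λ₂ = 127.28° + 62.32° = 189.60°, normalized to (−180°, 180°] → -170.40°.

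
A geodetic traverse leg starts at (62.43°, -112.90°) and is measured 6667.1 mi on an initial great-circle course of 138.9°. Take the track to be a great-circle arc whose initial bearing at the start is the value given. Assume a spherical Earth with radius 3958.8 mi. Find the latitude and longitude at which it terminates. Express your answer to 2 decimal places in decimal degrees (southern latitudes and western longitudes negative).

The arc subtends δ = 6667.1/3958.8 = 1.684121 rad at the centre.
Start latitude φ₁ = 1.089609 rad; initial bearing θ = 2.424262 rad.
sin φ₂ = sin φ₁ cos δ + cos φ₁ sin δ cos θ = (0.886446)(-0.113083) + (0.462832)(0.993586)(-0.753563) = -0.446778
φ₂ = asin(-0.446778) = -0.463160 rad = -26.54°.
Then Δλ = atan2(0.302303, 0.282962) = 0.818433 rad, from sin θ sin δ cos φ₁ over cos δ − sin φ₁ sin φ₂.
λ₂ = λ₁ + Δλ = -66.01°.

latitude -26.54°, longitude -66.01°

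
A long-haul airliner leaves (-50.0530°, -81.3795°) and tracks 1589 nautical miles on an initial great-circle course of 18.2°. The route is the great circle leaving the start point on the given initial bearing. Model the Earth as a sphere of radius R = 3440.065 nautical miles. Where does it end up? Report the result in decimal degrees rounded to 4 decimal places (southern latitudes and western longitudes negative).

δ = 1589/3440.065 = 0.461910 rad (26.4655°).
With φ₁ = -50.0530° = -0.873590 rad and θ = 18.2° = 0.317650 rad:
sin φ₂ = sin φ₁ cos δ + cos φ₁ sin δ cos θ = (-0.766639)(0.895203) + (0.642079)(0.445659)(0.949972) = -0.414465
φ₂ = asin(-0.414465) = -0.427355 rad = -24.4856°.
For the longitude increment, Δλ = atan2( sin θ sin δ cos φ₁, cos δ − sin φ₁ sin φ₂ ) = atan2(0.089374, 0.577458) = 8.7979°.
λ₂ = λ₁ + Δλ = -72.5816°.

latitude -24.4856°, longitude -72.5816°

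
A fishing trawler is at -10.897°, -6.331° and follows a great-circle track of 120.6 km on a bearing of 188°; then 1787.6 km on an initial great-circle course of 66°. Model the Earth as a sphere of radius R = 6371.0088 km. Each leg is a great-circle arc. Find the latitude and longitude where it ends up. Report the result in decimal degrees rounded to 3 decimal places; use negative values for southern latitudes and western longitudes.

Apply the spherical direct solution leg by leg, carrying full precision between legs.
Leg 1: from (-10.897°, -6.331°), δ = 120.6/6371.0088 = 0.018929 rad, θ = 188° → φ = -11.971°, λ = -6.485°.
Leg 2: from (-11.971°, -6.485°), δ = 1787.6/6371.0088 = 0.280584 rad, θ = 66° → φ = -5.113°, λ = 8.228°.

latitude -5.113°, longitude 8.228°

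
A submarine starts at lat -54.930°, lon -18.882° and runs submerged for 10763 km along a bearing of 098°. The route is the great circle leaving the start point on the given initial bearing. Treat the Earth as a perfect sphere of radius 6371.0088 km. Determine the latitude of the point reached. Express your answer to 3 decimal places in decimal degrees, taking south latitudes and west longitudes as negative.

The arc subtends δ = 10763/6371.0088 = 1.689371 rad at the centre.
Start latitude φ₁ = -0.958709 rad; initial bearing θ = 1.710423 rad.
sin φ₂ = sin φ₁ cos δ + cos φ₁ sin δ cos θ = (-0.818451)(-0.118297) + (0.574577)(0.992978)(-0.139173) = 0.017416
φ₂ = asin(0.017416) = 0.017417 rad = 0.998°.
Then Δλ = atan2(0.564990, -0.104043) = 1.752906 rad, from sin θ sin δ cos φ₁ over cos δ − sin φ₁ sin φ₂.
Hence λ₂ = -18.882° + 100.434° = 81.552°.

latitude 0.998°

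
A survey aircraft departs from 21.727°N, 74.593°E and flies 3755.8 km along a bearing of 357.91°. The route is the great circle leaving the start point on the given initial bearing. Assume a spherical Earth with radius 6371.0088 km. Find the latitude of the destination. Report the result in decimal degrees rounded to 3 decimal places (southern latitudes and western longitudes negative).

Central angle δ = d/R = 0.589514 rad.
With φ₁ = 21.727° = 0.379208 rad and θ = 357.91° = 6.246708 rad:
sin φ₂ = sin φ₁ cos δ + cos φ₁ sin δ cos θ = (0.370185)(0.831211) + (0.928958)(0.555957)(0.999335) = 0.823819
φ₂ = asin(0.823819) = 0.968116 rad = 55.469°.
For the longitude increment, Δλ = atan2( sin θ sin δ cos φ₁, cos δ − sin φ₁ sin φ₂ ) = atan2(-0.018835, 0.526246) = -2.050°.
λ₂ = λ₁ + Δλ = 72.543°.

latitude 55.469°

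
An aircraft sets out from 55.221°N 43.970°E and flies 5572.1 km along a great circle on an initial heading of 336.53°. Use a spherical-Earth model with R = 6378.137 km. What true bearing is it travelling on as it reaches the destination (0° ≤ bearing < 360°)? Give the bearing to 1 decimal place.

final bearing 217.7°

δ = 5572.1/6378.137 = 0.873625 rad (50.0550°).
Converting: φ₁ = 0.963788 rad, θ = 5.873557 rad.
sin φ₂ = sin φ₁ cos δ + cos φ₁ sin δ cos θ = (0.821358)(0.642052) + (0.570413)(0.766661)(0.917269) = 0.928488
φ₂ = asin(0.928488) = 1.190321 rad = 68.200°.
For the longitude increment, Δλ = atan2( sin θ sin δ cos φ₁, cos δ − sin φ₁ sin φ₂ ) = atan2(-0.174168, -0.120570) = -124.693°.
λ₂ = λ₁ + Δλ = -80.723°.
The forward bearing on arrival equals the back-azimuth from the destination plus 180°.
Back-azimuth from P₂ (68.2°, -80.7°) to P₁ (55.2°, 44.0°), with Δλ' = λ₁ − λ₂ = 124.7°: atan2( sin Δλ' cos φ₁ , cos φ₂ sin φ₁ − sin φ₂ cos φ₁ cos Δλ' ) = 37.7°.
Final bearing = (37.7° + 180°) mod 360° = 217.7°.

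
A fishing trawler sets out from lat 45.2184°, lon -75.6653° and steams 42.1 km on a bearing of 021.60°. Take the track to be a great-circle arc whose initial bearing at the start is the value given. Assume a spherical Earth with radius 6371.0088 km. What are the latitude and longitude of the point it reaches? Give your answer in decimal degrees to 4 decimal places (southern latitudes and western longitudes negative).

The arc subtends δ = 42.1/6371.0088 = 0.006608 rad at the centre.
With φ₁ = 45.2184° = 0.789210 rad and θ = 21.6° = 0.376991 rad:
Destination latitude: φ₂ = arcsin( sin φ₁ cos δ + cos φ₁ sin δ cos θ ) = arcsin(0.714109) = 45.5703°.
For the longitude increment, Δλ = atan2( sin θ sin δ cos φ₁, cos δ − sin φ₁ sin φ₂ ) = atan2(0.001714, 0.493106) = 0.1991°.
λ₂ = λ₁ + Δλ = -75.4662°.

latitude 45.5703°, longitude -75.4662°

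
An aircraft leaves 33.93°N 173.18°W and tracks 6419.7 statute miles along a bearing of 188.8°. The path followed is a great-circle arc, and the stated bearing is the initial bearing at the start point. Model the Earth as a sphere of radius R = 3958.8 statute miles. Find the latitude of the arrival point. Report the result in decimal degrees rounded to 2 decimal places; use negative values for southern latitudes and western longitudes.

latitude -57.91°

The arc subtends δ = 6419.7/3958.8 = 1.621628 rad at the centre.
With φ₁ = 33.93° = 0.592190 rad and θ = 188.8° = 3.295182 rad:
sin φ₂ = sin φ₁ cos δ + cos φ₁ sin δ cos θ = (0.558180)(-0.050810) + (0.829720)(0.998708)(-0.988228) = -0.847255
φ₂ = asin(-0.847255) = -1.010796 rad = -57.91°.
For the longitude increment, Δλ = atan2( sin θ sin δ cos φ₁, cos δ − sin φ₁ sin φ₂ ) = atan2(-0.126771, 0.422111) = -16.72°.
λ₂ = -173.18° + -16.72° = -189.90°, normalized to (−180°, 180°] → 170.10°.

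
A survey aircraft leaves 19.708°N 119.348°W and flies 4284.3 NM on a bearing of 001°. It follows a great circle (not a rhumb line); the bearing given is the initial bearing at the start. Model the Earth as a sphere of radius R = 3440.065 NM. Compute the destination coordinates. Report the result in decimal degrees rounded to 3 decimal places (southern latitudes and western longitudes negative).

Angular distance δ = d/R = 4284.3 / 3440.065 = 1.245413 rad.
Start latitude φ₁ = 0.343969 rad; initial bearing θ = 0.017453 rad.
sin φ₂ = sin φ₁ cos δ + cos φ₁ sin δ cos θ = (0.337227)(0.319672) + (0.941423)(0.947528)(0.999848) = 0.999691
φ₂ = asin(0.999691) = 1.545953 rad = 88.577°.
Then Δλ = atan2(0.015568, -0.017450) = 2.413137 rad, from sin θ sin δ cos φ₁ over cos δ − sin φ₁ sin φ₂.
λ₂ = λ₁ + Δλ = 18.915°.

latitude 88.577°, longitude 18.915°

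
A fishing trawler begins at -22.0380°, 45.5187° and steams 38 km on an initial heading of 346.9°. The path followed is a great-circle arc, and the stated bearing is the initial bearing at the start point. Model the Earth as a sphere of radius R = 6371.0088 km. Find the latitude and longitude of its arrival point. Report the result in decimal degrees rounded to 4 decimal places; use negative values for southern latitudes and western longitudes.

δ = 38/6371.0088 = 0.005965 rad (0.3417°).
Start latitude φ₁ = -0.384636 rad; initial bearing θ = 6.054547 rad.
Applying the spherical law of cosines for sides, sin φ₂ = sin φ₁ cos δ + cos φ₁ sin δ cos θ = -0.369830, so φ₂ = -21.7051°.
Δλ = atan2( sin θ sin δ cos φ₁ , cos δ − sin φ₁ sin φ₂ ) = atan2(-0.001253, 0.861214) = -0.001455 rad = -0.0834°.
λ₂ = λ₁ + Δλ = 45.4353°.

latitude -21.7051°, longitude 45.4353°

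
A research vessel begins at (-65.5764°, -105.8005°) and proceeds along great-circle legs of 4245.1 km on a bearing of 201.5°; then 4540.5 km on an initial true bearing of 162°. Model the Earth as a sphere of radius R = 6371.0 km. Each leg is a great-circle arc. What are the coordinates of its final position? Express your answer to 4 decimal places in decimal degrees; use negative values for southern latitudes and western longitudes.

Apply the spherical direct solution leg by leg, carrying full precision between legs.
Leg 1: from (-65.5764°, -105.8005°), δ = 4245.1/6371 = 0.666316 rad, θ = 201.5° → φ = -72.4672°, λ = 122.9607°.
Leg 2: from (-72.4672°, 122.9607°), δ = 4540.5/6371 = 0.712682 rad, θ = 162° → φ = -65.3400°, λ = -86.0044°.

latitude -65.3400°, longitude -86.0044°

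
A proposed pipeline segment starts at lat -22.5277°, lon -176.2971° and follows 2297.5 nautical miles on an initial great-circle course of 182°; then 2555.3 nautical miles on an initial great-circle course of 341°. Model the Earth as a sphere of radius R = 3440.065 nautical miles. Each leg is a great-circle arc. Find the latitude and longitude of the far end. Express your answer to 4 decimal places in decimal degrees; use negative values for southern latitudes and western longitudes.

Apply the spherical direct solution leg by leg, carrying full precision between legs.
Leg 1: from (-22.5277°, -176.2971°), δ = 2297.5/3440.065 = 0.667865 rad, θ = 182° → φ = -60.7527°, λ = -178.8326°.
Leg 2: from (-60.7527°, -178.8326°), δ = 2555.3/3440.065 = 0.742806 rad, θ = 341° → φ = -19.2823°, λ = 167.6768°.

latitude -19.2823°, longitude 167.6768°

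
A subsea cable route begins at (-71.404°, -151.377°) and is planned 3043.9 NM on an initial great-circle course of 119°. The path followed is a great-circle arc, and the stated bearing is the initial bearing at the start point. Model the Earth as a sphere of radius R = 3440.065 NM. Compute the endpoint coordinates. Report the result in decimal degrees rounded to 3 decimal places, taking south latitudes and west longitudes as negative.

δ = 3043.9/3440.065 = 0.884838 rad (50.6975°).
Start latitude φ₁ = -1.246235 rad; initial bearing θ = 2.076942 rad.
Destination latitude: φ₂ = arcsin( sin φ₁ cos δ + cos φ₁ sin δ cos θ ) = arcsin(-0.719978) = -46.053°.
For the longitude increment, Δλ = atan2( sin θ sin δ cos φ₁, cos δ − sin φ₁ sin φ₂ ) = atan2(0.215824, -0.048974) = 102.785°.
λ₂ = -151.377° + 102.785° = -48.592°.

latitude -46.053°, longitude -48.592°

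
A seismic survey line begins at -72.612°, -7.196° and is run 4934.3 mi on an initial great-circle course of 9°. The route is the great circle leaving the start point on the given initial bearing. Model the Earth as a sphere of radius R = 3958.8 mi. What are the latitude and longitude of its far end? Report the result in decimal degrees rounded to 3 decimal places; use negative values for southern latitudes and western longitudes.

latitude -1.398°, longitude 1.334°

Angular distance δ = d/R = 4934.3 / 3958.8 = 1.246413 rad.
With φ₁ = -72.612° = -1.267318 rad and θ = 9° = 0.157080 rad:
Destination latitude: φ₂ = arcsin( sin φ₁ cos δ + cos φ₁ sin δ cos θ ) = arcsin(-0.024391) = -1.398°.
Then Δλ = atan2(0.044311, 0.295448) = 0.148869 rad, from sin θ sin δ cos φ₁ over cos δ − sin φ₁ sin φ₂.
λ₂ = -7.196° + 8.530° = 1.334°.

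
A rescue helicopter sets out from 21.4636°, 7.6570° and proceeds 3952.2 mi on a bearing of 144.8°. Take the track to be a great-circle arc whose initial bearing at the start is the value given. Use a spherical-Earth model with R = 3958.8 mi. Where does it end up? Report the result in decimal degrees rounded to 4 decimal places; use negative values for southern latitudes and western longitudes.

latitude -26.1688°, longitude 40.3317°

Central angle δ = d/R = 0.998333 rad.
Converting: φ₁ = 0.374610 rad, θ = 2.527237 rad.
sin φ₂ = sin φ₁ cos δ + cos φ₁ sin δ cos θ = (0.365910)(0.541704) + (0.930650)(0.840569)(-0.817145) = -0.441018
φ₂ = asin(-0.441018) = -0.456732 rad = -26.1688°.
For the longitude increment, Δλ = atan2( sin θ sin δ cos φ₁, cos δ − sin φ₁ sin φ₂ ) = atan2(0.450929, 0.703077) = 32.6747°.
λ₂ = λ₁ + Δλ = 40.3317°.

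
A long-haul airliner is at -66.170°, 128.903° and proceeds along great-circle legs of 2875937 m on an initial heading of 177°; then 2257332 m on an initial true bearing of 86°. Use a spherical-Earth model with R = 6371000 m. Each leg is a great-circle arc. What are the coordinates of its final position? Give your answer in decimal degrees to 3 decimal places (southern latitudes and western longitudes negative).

Apply the spherical direct solution leg by leg, carrying full precision between legs.
Leg 1: from (-66.170°, 128.903°), δ = 2875937/6371000 = 0.451411 rad, θ = 177° → φ = -87.608°, λ = -84.256°.
Leg 2: from (-87.608°, -84.256°), δ = 2257332/6371000 = 0.354314 rad, θ = 86° → φ = -69.400°, λ = -4.625°.

latitude -69.400°, longitude -4.625°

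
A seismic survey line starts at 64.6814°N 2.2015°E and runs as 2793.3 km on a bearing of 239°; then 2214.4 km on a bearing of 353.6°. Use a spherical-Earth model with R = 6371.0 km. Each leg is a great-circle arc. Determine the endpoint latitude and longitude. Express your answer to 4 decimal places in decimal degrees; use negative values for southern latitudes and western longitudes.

latitude 66.1702°, longitude -35.0807°

Apply the spherical direct solution leg by leg, carrying full precision between legs.
Leg 1: from (64.6814°, 2.2015°), δ = 2793.3/6371 = 0.438440 rad, θ = 239° → φ = 46.4638°, λ = -29.6883°.
Leg 2: from (46.4638°, -29.6883°), δ = 2214.4/6371 = 0.347575 rad, θ = 353.6° → φ = 66.1702°, λ = -35.0807°.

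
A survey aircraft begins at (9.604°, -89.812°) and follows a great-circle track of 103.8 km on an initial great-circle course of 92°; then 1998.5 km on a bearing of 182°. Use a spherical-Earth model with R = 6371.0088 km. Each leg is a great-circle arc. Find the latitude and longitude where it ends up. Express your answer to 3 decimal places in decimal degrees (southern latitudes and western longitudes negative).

latitude -8.392°, longitude -89.490°

Apply the spherical direct solution leg by leg, carrying full precision between legs.
Leg 1: from (9.604°, -89.812°), δ = 103.8/6371.0088 = 0.016293 rad, θ = 92° → φ = 9.570°, λ = -88.866°.
Leg 2: from (9.570°, -88.866°), δ = 1998.5/6371.0088 = 0.313687 rad, θ = 182° → φ = -8.392°, λ = -89.490°.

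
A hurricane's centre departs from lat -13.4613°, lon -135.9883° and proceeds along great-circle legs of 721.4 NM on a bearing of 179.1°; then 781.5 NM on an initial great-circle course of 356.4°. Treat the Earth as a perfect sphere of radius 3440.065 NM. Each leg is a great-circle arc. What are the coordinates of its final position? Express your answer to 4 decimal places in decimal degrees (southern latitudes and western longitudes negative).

Apply the spherical direct solution leg by leg, carrying full precision between legs.
Leg 1: from (-13.4613°, -135.9883°), δ = 721.4/3440.065 = 0.209705 rad, θ = 179.1° → φ = -25.4749°, λ = -135.7808°.
Leg 2: from (-25.4749°, -135.7808°), δ = 781.5/3440.065 = 0.227176 rad, θ = 356.4° → φ = -12.4823°, λ = -136.6107°.

latitude -12.4823°, longitude -136.6107°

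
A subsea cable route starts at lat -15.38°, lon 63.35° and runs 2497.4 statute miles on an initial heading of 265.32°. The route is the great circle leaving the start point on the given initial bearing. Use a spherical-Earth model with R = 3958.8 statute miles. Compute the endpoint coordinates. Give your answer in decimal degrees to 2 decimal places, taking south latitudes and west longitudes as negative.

The arc subtends δ = 2497.4/3958.8 = 0.630848 rad at the centre.
Converting: φ₁ = -0.268432 rad, θ = 4.630708 rad.
Applying the spherical law of cosines for sides, sin φ₂ = sin φ₁ cos δ + cos φ₁ sin δ cos θ = -0.260573, so φ₂ = -15.10°.
For the longitude increment, Δλ = atan2( sin θ sin δ cos φ₁, cos δ − sin φ₁ sin φ₂ ) = atan2(-0.566810, 0.738419) = -37.51°.
λ₂ = λ₁ + Δλ = 25.84°.

latitude -15.10°, longitude 25.84°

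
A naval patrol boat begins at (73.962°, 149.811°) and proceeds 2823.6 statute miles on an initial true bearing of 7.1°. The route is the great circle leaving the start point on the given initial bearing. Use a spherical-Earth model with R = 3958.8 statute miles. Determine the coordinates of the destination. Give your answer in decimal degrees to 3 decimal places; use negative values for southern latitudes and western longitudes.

δ = 2823.6/3958.8 = 0.713246 rad (40.8660°).
Start latitude φ₁ = 1.290880 rad; initial bearing θ = 0.123918 rad.
sin φ₂ = sin φ₁ cos δ + cos φ₁ sin δ cos θ = (0.961079)(0.756242) + (0.276275)(0.654292)(0.992332) = 0.906186
φ₂ = asin(0.906186) = 1.134176 rad = 64.984°.
Then Δλ = atan2(0.022343, -0.114674) = 2.949167 rad, from sin θ sin δ cos φ₁ over cos δ − sin φ₁ sin φ₂.
λ₂ = 149.811° + 168.975° = 318.786°, normalized to (−180°, 180°] → -41.214°.

latitude 64.984°, longitude -41.214°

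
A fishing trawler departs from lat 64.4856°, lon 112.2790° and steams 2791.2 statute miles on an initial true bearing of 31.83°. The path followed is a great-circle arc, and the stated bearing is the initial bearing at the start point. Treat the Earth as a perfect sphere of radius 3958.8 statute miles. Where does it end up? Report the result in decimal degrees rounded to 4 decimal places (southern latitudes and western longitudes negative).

Central angle δ = d/R = 0.705062 rad.
With φ₁ = 64.4856° = 1.125486 rad and θ = 31.83° = 0.555538 rad:
sin φ₂ = sin φ₁ cos δ + cos φ₁ sin δ cos θ = (0.902477)(0.761571) + (0.430738)(0.648081)(0.849617) = 0.924474
φ₂ = asin(0.924474) = 1.179653 rad = 67.5891°.
Then Δλ = atan2(0.147226, -0.072745) = 2.029718 rad, from sin θ sin δ cos φ₁ over cos δ − sin φ₁ sin φ₂.
λ₂ = 112.2790° + 116.2943° = 228.5733°, normalized to (−180°, 180°] → -131.4267°.

latitude 67.5891°, longitude -131.4267°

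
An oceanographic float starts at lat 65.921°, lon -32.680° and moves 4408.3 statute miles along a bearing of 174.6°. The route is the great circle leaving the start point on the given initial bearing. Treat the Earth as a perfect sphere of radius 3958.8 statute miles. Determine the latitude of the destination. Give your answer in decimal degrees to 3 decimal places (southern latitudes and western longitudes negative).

Angular distance δ = d/R = 4408.3 / 3958.8 = 1.113545 rad.
Converting: φ₁ = 1.150538 rad, θ = 3.047345 rad.
Destination latitude: φ₂ = arcsin( sin φ₁ cos δ + cos φ₁ sin δ cos θ ) = arcsin(0.038610) = 2.213°.
Δλ = atan2( sin θ sin δ cos φ₁ , cos δ − sin φ₁ sin φ₂ ) = atan2(0.034451, 0.406233) = 0.084604 rad = 4.847°.
Hence λ₂ = -32.680° + 4.847° = -27.833°.

latitude 2.213°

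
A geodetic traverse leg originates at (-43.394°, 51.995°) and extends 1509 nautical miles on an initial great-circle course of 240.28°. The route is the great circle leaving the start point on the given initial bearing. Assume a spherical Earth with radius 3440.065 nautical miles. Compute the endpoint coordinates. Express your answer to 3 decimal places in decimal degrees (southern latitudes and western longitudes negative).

Central angle δ = d/R = 0.438655 rad.
Start latitude φ₁ = -0.757368 rad; initial bearing θ = 4.193677 rad.
sin φ₂ = sin φ₁ cos δ + cos φ₁ sin δ cos θ = (-0.687011)(0.905324) + (0.726647)(0.424722)(-0.495762) = -0.774971
φ₂ = asin(-0.774971) = -0.886670 rad = -50.802°.
For the longitude increment, Δλ = atan2( sin θ sin δ cos φ₁, cos δ − sin φ₁ sin φ₂ ) = atan2(-0.268026, 0.372910) = -35.706°.
Hence λ₂ = 51.995° + -35.706° = 16.289°.

latitude -50.802°, longitude 16.289°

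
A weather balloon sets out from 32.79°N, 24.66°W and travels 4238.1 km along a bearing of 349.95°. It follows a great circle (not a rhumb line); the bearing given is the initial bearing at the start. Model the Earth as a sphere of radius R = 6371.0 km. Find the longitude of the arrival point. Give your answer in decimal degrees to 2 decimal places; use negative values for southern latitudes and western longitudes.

Angular distance δ = d/R = 4238.1 / 6371 = 0.665217 rad.
Converting: φ₁ = 0.572293 rad, θ = 6.107780 rad.
Destination latitude: φ₂ = arcsin( sin φ₁ cos δ + cos φ₁ sin δ cos θ ) = arcsin(0.937011) = 69.56°.
For the longitude increment, Δλ = atan2( sin θ sin δ cos φ₁, cos δ − sin φ₁ sin φ₂ ) = atan2(-0.090549, 0.279334) = -17.96°.
λ₂ = -24.66° + -17.96° = -42.62°.

longitude -42.62°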